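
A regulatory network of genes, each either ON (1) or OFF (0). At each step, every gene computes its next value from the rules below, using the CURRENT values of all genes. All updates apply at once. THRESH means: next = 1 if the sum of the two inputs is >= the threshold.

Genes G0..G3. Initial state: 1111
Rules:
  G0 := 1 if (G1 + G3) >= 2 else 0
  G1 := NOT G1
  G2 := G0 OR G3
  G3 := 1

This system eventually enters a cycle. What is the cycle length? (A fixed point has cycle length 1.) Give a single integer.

Answer: 2

Derivation:
Step 0: 1111
Step 1: G0=(1+1>=2)=1 G1=NOT G1=NOT 1=0 G2=G0|G3=1|1=1 G3=1(const) -> 1011
Step 2: G0=(0+1>=2)=0 G1=NOT G1=NOT 0=1 G2=G0|G3=1|1=1 G3=1(const) -> 0111
Step 3: G0=(1+1>=2)=1 G1=NOT G1=NOT 1=0 G2=G0|G3=0|1=1 G3=1(const) -> 1011
State from step 3 equals state from step 1 -> cycle length 2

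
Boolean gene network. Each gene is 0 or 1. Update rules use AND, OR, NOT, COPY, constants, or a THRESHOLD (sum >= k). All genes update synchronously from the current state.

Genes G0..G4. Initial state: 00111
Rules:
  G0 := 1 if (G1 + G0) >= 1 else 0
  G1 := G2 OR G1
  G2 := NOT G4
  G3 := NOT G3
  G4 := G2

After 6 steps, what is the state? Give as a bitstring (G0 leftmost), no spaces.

Step 1: G0=(0+0>=1)=0 G1=G2|G1=1|0=1 G2=NOT G4=NOT 1=0 G3=NOT G3=NOT 1=0 G4=G2=1 -> 01001
Step 2: G0=(1+0>=1)=1 G1=G2|G1=0|1=1 G2=NOT G4=NOT 1=0 G3=NOT G3=NOT 0=1 G4=G2=0 -> 11010
Step 3: G0=(1+1>=1)=1 G1=G2|G1=0|1=1 G2=NOT G4=NOT 0=1 G3=NOT G3=NOT 1=0 G4=G2=0 -> 11100
Step 4: G0=(1+1>=1)=1 G1=G2|G1=1|1=1 G2=NOT G4=NOT 0=1 G3=NOT G3=NOT 0=1 G4=G2=1 -> 11111
Step 5: G0=(1+1>=1)=1 G1=G2|G1=1|1=1 G2=NOT G4=NOT 1=0 G3=NOT G3=NOT 1=0 G4=G2=1 -> 11001
Step 6: G0=(1+1>=1)=1 G1=G2|G1=0|1=1 G2=NOT G4=NOT 1=0 G3=NOT G3=NOT 0=1 G4=G2=0 -> 11010

11010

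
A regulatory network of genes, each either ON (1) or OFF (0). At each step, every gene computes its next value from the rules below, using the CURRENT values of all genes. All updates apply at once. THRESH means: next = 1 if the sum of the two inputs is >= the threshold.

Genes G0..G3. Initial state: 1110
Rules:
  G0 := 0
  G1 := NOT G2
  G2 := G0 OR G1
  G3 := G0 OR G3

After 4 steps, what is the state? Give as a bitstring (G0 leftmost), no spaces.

Step 1: G0=0(const) G1=NOT G2=NOT 1=0 G2=G0|G1=1|1=1 G3=G0|G3=1|0=1 -> 0011
Step 2: G0=0(const) G1=NOT G2=NOT 1=0 G2=G0|G1=0|0=0 G3=G0|G3=0|1=1 -> 0001
Step 3: G0=0(const) G1=NOT G2=NOT 0=1 G2=G0|G1=0|0=0 G3=G0|G3=0|1=1 -> 0101
Step 4: G0=0(const) G1=NOT G2=NOT 0=1 G2=G0|G1=0|1=1 G3=G0|G3=0|1=1 -> 0111

0111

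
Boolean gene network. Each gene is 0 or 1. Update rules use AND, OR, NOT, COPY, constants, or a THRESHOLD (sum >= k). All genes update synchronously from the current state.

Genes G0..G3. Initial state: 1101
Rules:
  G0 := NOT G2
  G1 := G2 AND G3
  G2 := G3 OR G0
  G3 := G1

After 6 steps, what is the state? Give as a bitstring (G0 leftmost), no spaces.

Step 1: G0=NOT G2=NOT 0=1 G1=G2&G3=0&1=0 G2=G3|G0=1|1=1 G3=G1=1 -> 1011
Step 2: G0=NOT G2=NOT 1=0 G1=G2&G3=1&1=1 G2=G3|G0=1|1=1 G3=G1=0 -> 0110
Step 3: G0=NOT G2=NOT 1=0 G1=G2&G3=1&0=0 G2=G3|G0=0|0=0 G3=G1=1 -> 0001
Step 4: G0=NOT G2=NOT 0=1 G1=G2&G3=0&1=0 G2=G3|G0=1|0=1 G3=G1=0 -> 1010
Step 5: G0=NOT G2=NOT 1=0 G1=G2&G3=1&0=0 G2=G3|G0=0|1=1 G3=G1=0 -> 0010
Step 6: G0=NOT G2=NOT 1=0 G1=G2&G3=1&0=0 G2=G3|G0=0|0=0 G3=G1=0 -> 0000

0000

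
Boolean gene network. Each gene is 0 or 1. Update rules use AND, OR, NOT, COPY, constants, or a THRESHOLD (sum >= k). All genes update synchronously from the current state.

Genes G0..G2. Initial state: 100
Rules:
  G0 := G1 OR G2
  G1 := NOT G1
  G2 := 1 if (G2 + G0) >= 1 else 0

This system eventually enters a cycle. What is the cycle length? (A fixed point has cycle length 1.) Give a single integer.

Step 0: 100
Step 1: G0=G1|G2=0|0=0 G1=NOT G1=NOT 0=1 G2=(0+1>=1)=1 -> 011
Step 2: G0=G1|G2=1|1=1 G1=NOT G1=NOT 1=0 G2=(1+0>=1)=1 -> 101
Step 3: G0=G1|G2=0|1=1 G1=NOT G1=NOT 0=1 G2=(1+1>=1)=1 -> 111
Step 4: G0=G1|G2=1|1=1 G1=NOT G1=NOT 1=0 G2=(1+1>=1)=1 -> 101
State from step 4 equals state from step 2 -> cycle length 2

Answer: 2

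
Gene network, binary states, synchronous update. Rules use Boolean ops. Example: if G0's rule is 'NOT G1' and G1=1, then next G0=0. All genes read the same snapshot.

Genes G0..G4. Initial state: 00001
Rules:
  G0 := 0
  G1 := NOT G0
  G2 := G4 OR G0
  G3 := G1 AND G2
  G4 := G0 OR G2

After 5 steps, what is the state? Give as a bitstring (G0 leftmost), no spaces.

Step 1: G0=0(const) G1=NOT G0=NOT 0=1 G2=G4|G0=1|0=1 G3=G1&G2=0&0=0 G4=G0|G2=0|0=0 -> 01100
Step 2: G0=0(const) G1=NOT G0=NOT 0=1 G2=G4|G0=0|0=0 G3=G1&G2=1&1=1 G4=G0|G2=0|1=1 -> 01011
Step 3: G0=0(const) G1=NOT G0=NOT 0=1 G2=G4|G0=1|0=1 G3=G1&G2=1&0=0 G4=G0|G2=0|0=0 -> 01100
Step 4: G0=0(const) G1=NOT G0=NOT 0=1 G2=G4|G0=0|0=0 G3=G1&G2=1&1=1 G4=G0|G2=0|1=1 -> 01011
Step 5: G0=0(const) G1=NOT G0=NOT 0=1 G2=G4|G0=1|0=1 G3=G1&G2=1&0=0 G4=G0|G2=0|0=0 -> 01100

01100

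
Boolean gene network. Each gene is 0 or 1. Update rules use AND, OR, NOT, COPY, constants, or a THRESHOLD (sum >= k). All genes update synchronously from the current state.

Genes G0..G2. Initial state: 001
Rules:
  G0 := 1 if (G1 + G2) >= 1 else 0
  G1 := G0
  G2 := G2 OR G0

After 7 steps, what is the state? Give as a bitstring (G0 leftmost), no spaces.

Step 1: G0=(0+1>=1)=1 G1=G0=0 G2=G2|G0=1|0=1 -> 101
Step 2: G0=(0+1>=1)=1 G1=G0=1 G2=G2|G0=1|1=1 -> 111
Step 3: G0=(1+1>=1)=1 G1=G0=1 G2=G2|G0=1|1=1 -> 111
Step 4: G0=(1+1>=1)=1 G1=G0=1 G2=G2|G0=1|1=1 -> 111
Step 5: G0=(1+1>=1)=1 G1=G0=1 G2=G2|G0=1|1=1 -> 111
Step 6: G0=(1+1>=1)=1 G1=G0=1 G2=G2|G0=1|1=1 -> 111
Step 7: G0=(1+1>=1)=1 G1=G0=1 G2=G2|G0=1|1=1 -> 111

111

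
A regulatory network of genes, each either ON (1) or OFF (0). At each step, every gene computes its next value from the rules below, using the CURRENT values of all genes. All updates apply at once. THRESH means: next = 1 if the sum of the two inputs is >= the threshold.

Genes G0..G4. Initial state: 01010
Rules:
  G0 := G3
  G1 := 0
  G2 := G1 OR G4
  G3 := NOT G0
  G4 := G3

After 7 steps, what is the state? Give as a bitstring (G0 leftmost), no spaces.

Step 1: G0=G3=1 G1=0(const) G2=G1|G4=1|0=1 G3=NOT G0=NOT 0=1 G4=G3=1 -> 10111
Step 2: G0=G3=1 G1=0(const) G2=G1|G4=0|1=1 G3=NOT G0=NOT 1=0 G4=G3=1 -> 10101
Step 3: G0=G3=0 G1=0(const) G2=G1|G4=0|1=1 G3=NOT G0=NOT 1=0 G4=G3=0 -> 00100
Step 4: G0=G3=0 G1=0(const) G2=G1|G4=0|0=0 G3=NOT G0=NOT 0=1 G4=G3=0 -> 00010
Step 5: G0=G3=1 G1=0(const) G2=G1|G4=0|0=0 G3=NOT G0=NOT 0=1 G4=G3=1 -> 10011
Step 6: G0=G3=1 G1=0(const) G2=G1|G4=0|1=1 G3=NOT G0=NOT 1=0 G4=G3=1 -> 10101
Step 7: G0=G3=0 G1=0(const) G2=G1|G4=0|1=1 G3=NOT G0=NOT 1=0 G4=G3=0 -> 00100

00100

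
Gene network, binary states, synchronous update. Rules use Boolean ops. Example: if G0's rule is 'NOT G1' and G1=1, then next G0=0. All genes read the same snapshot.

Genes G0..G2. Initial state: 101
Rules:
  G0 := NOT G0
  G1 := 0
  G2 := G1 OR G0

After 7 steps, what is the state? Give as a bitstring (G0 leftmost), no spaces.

Step 1: G0=NOT G0=NOT 1=0 G1=0(const) G2=G1|G0=0|1=1 -> 001
Step 2: G0=NOT G0=NOT 0=1 G1=0(const) G2=G1|G0=0|0=0 -> 100
Step 3: G0=NOT G0=NOT 1=0 G1=0(const) G2=G1|G0=0|1=1 -> 001
Step 4: G0=NOT G0=NOT 0=1 G1=0(const) G2=G1|G0=0|0=0 -> 100
Step 5: G0=NOT G0=NOT 1=0 G1=0(const) G2=G1|G0=0|1=1 -> 001
Step 6: G0=NOT G0=NOT 0=1 G1=0(const) G2=G1|G0=0|0=0 -> 100
Step 7: G0=NOT G0=NOT 1=0 G1=0(const) G2=G1|G0=0|1=1 -> 001

001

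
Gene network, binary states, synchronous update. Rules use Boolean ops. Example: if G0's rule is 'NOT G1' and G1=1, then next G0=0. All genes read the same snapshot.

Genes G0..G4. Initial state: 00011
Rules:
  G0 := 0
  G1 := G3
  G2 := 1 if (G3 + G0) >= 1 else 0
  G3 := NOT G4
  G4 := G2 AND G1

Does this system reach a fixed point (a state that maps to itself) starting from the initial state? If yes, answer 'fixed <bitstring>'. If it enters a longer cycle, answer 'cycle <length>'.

Answer: cycle 2

Derivation:
Step 0: 00011
Step 1: G0=0(const) G1=G3=1 G2=(1+0>=1)=1 G3=NOT G4=NOT 1=0 G4=G2&G1=0&0=0 -> 01100
Step 2: G0=0(const) G1=G3=0 G2=(0+0>=1)=0 G3=NOT G4=NOT 0=1 G4=G2&G1=1&1=1 -> 00011
Cycle of length 2 starting at step 0 -> no fixed point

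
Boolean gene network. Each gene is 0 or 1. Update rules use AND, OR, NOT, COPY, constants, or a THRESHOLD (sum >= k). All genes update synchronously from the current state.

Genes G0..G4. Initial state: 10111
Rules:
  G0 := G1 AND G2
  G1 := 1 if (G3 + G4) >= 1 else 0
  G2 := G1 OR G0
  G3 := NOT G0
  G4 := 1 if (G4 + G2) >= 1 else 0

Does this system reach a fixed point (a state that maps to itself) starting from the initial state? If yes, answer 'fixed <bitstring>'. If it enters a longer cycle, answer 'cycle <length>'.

Answer: fixed 11101

Derivation:
Step 0: 10111
Step 1: G0=G1&G2=0&1=0 G1=(1+1>=1)=1 G2=G1|G0=0|1=1 G3=NOT G0=NOT 1=0 G4=(1+1>=1)=1 -> 01101
Step 2: G0=G1&G2=1&1=1 G1=(0+1>=1)=1 G2=G1|G0=1|0=1 G3=NOT G0=NOT 0=1 G4=(1+1>=1)=1 -> 11111
Step 3: G0=G1&G2=1&1=1 G1=(1+1>=1)=1 G2=G1|G0=1|1=1 G3=NOT G0=NOT 1=0 G4=(1+1>=1)=1 -> 11101
Step 4: G0=G1&G2=1&1=1 G1=(0+1>=1)=1 G2=G1|G0=1|1=1 G3=NOT G0=NOT 1=0 G4=(1+1>=1)=1 -> 11101
Fixed point reached at step 3: 11101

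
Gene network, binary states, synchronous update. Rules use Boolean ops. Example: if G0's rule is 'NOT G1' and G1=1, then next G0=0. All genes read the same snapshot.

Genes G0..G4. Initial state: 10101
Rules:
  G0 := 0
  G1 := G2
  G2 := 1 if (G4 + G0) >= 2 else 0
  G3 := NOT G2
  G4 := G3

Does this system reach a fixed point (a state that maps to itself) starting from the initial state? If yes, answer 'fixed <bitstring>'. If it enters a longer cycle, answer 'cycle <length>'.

Step 0: 10101
Step 1: G0=0(const) G1=G2=1 G2=(1+1>=2)=1 G3=NOT G2=NOT 1=0 G4=G3=0 -> 01100
Step 2: G0=0(const) G1=G2=1 G2=(0+0>=2)=0 G3=NOT G2=NOT 1=0 G4=G3=0 -> 01000
Step 3: G0=0(const) G1=G2=0 G2=(0+0>=2)=0 G3=NOT G2=NOT 0=1 G4=G3=0 -> 00010
Step 4: G0=0(const) G1=G2=0 G2=(0+0>=2)=0 G3=NOT G2=NOT 0=1 G4=G3=1 -> 00011
Step 5: G0=0(const) G1=G2=0 G2=(1+0>=2)=0 G3=NOT G2=NOT 0=1 G4=G3=1 -> 00011
Fixed point reached at step 4: 00011

Answer: fixed 00011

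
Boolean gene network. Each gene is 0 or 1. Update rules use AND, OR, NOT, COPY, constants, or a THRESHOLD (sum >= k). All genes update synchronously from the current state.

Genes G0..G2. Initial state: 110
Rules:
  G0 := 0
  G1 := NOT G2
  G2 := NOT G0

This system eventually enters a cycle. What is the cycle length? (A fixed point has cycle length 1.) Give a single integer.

Answer: 1

Derivation:
Step 0: 110
Step 1: G0=0(const) G1=NOT G2=NOT 0=1 G2=NOT G0=NOT 1=0 -> 010
Step 2: G0=0(const) G1=NOT G2=NOT 0=1 G2=NOT G0=NOT 0=1 -> 011
Step 3: G0=0(const) G1=NOT G2=NOT 1=0 G2=NOT G0=NOT 0=1 -> 001
Step 4: G0=0(const) G1=NOT G2=NOT 1=0 G2=NOT G0=NOT 0=1 -> 001
State from step 4 equals state from step 3 -> cycle length 1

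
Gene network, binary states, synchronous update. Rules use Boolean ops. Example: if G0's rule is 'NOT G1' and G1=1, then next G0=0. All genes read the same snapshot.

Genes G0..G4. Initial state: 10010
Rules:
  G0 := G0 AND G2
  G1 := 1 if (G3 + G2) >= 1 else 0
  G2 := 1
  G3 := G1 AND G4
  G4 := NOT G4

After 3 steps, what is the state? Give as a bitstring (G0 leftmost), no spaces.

Step 1: G0=G0&G2=1&0=0 G1=(1+0>=1)=1 G2=1(const) G3=G1&G4=0&0=0 G4=NOT G4=NOT 0=1 -> 01101
Step 2: G0=G0&G2=0&1=0 G1=(0+1>=1)=1 G2=1(const) G3=G1&G4=1&1=1 G4=NOT G4=NOT 1=0 -> 01110
Step 3: G0=G0&G2=0&1=0 G1=(1+1>=1)=1 G2=1(const) G3=G1&G4=1&0=0 G4=NOT G4=NOT 0=1 -> 01101

01101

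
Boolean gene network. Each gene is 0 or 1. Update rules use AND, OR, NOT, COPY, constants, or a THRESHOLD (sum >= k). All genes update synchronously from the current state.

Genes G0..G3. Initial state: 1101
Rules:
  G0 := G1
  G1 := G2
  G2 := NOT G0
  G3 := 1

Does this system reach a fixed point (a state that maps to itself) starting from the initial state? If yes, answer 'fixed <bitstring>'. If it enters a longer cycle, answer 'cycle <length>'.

Answer: cycle 6

Derivation:
Step 0: 1101
Step 1: G0=G1=1 G1=G2=0 G2=NOT G0=NOT 1=0 G3=1(const) -> 1001
Step 2: G0=G1=0 G1=G2=0 G2=NOT G0=NOT 1=0 G3=1(const) -> 0001
Step 3: G0=G1=0 G1=G2=0 G2=NOT G0=NOT 0=1 G3=1(const) -> 0011
Step 4: G0=G1=0 G1=G2=1 G2=NOT G0=NOT 0=1 G3=1(const) -> 0111
Step 5: G0=G1=1 G1=G2=1 G2=NOT G0=NOT 0=1 G3=1(const) -> 1111
Step 6: G0=G1=1 G1=G2=1 G2=NOT G0=NOT 1=0 G3=1(const) -> 1101
Cycle of length 6 starting at step 0 -> no fixed point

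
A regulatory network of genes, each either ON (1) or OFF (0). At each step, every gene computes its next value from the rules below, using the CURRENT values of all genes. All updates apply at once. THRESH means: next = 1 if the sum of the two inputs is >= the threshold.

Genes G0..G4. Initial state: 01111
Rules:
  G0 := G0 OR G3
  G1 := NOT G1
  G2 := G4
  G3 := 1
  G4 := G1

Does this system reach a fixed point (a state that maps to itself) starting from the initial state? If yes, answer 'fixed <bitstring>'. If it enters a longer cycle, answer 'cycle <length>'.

Answer: cycle 2

Derivation:
Step 0: 01111
Step 1: G0=G0|G3=0|1=1 G1=NOT G1=NOT 1=0 G2=G4=1 G3=1(const) G4=G1=1 -> 10111
Step 2: G0=G0|G3=1|1=1 G1=NOT G1=NOT 0=1 G2=G4=1 G3=1(const) G4=G1=0 -> 11110
Step 3: G0=G0|G3=1|1=1 G1=NOT G1=NOT 1=0 G2=G4=0 G3=1(const) G4=G1=1 -> 10011
Step 4: G0=G0|G3=1|1=1 G1=NOT G1=NOT 0=1 G2=G4=1 G3=1(const) G4=G1=0 -> 11110
Cycle of length 2 starting at step 2 -> no fixed point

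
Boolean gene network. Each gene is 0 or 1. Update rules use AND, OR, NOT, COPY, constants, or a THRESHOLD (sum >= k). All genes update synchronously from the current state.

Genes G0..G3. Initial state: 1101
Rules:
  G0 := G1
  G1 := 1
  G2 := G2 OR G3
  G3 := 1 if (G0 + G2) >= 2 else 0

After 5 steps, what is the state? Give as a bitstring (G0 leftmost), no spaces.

Step 1: G0=G1=1 G1=1(const) G2=G2|G3=0|1=1 G3=(1+0>=2)=0 -> 1110
Step 2: G0=G1=1 G1=1(const) G2=G2|G3=1|0=1 G3=(1+1>=2)=1 -> 1111
Step 3: G0=G1=1 G1=1(const) G2=G2|G3=1|1=1 G3=(1+1>=2)=1 -> 1111
Step 4: G0=G1=1 G1=1(const) G2=G2|G3=1|1=1 G3=(1+1>=2)=1 -> 1111
Step 5: G0=G1=1 G1=1(const) G2=G2|G3=1|1=1 G3=(1+1>=2)=1 -> 1111

1111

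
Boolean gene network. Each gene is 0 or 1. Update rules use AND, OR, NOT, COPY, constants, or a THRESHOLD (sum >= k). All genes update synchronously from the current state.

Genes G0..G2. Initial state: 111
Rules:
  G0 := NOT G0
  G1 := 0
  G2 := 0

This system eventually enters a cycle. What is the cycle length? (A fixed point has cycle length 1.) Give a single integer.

Answer: 2

Derivation:
Step 0: 111
Step 1: G0=NOT G0=NOT 1=0 G1=0(const) G2=0(const) -> 000
Step 2: G0=NOT G0=NOT 0=1 G1=0(const) G2=0(const) -> 100
Step 3: G0=NOT G0=NOT 1=0 G1=0(const) G2=0(const) -> 000
State from step 3 equals state from step 1 -> cycle length 2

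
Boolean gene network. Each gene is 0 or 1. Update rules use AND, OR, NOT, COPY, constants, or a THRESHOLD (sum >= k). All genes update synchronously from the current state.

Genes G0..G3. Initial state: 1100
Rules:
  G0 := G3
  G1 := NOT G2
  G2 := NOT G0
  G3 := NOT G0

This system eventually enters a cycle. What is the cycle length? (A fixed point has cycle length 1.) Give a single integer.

Step 0: 1100
Step 1: G0=G3=0 G1=NOT G2=NOT 0=1 G2=NOT G0=NOT 1=0 G3=NOT G0=NOT 1=0 -> 0100
Step 2: G0=G3=0 G1=NOT G2=NOT 0=1 G2=NOT G0=NOT 0=1 G3=NOT G0=NOT 0=1 -> 0111
Step 3: G0=G3=1 G1=NOT G2=NOT 1=0 G2=NOT G0=NOT 0=1 G3=NOT G0=NOT 0=1 -> 1011
Step 4: G0=G3=1 G1=NOT G2=NOT 1=0 G2=NOT G0=NOT 1=0 G3=NOT G0=NOT 1=0 -> 1000
Step 5: G0=G3=0 G1=NOT G2=NOT 0=1 G2=NOT G0=NOT 1=0 G3=NOT G0=NOT 1=0 -> 0100
State from step 5 equals state from step 1 -> cycle length 4

Answer: 4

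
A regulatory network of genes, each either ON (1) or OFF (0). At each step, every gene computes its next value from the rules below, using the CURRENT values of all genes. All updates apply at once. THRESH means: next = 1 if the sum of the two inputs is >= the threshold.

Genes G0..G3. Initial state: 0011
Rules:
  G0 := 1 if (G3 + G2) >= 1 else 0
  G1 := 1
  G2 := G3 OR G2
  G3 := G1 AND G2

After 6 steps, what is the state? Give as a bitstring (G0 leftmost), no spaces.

Step 1: G0=(1+1>=1)=1 G1=1(const) G2=G3|G2=1|1=1 G3=G1&G2=0&1=0 -> 1110
Step 2: G0=(0+1>=1)=1 G1=1(const) G2=G3|G2=0|1=1 G3=G1&G2=1&1=1 -> 1111
Step 3: G0=(1+1>=1)=1 G1=1(const) G2=G3|G2=1|1=1 G3=G1&G2=1&1=1 -> 1111
Step 4: G0=(1+1>=1)=1 G1=1(const) G2=G3|G2=1|1=1 G3=G1&G2=1&1=1 -> 1111
Step 5: G0=(1+1>=1)=1 G1=1(const) G2=G3|G2=1|1=1 G3=G1&G2=1&1=1 -> 1111
Step 6: G0=(1+1>=1)=1 G1=1(const) G2=G3|G2=1|1=1 G3=G1&G2=1&1=1 -> 1111

1111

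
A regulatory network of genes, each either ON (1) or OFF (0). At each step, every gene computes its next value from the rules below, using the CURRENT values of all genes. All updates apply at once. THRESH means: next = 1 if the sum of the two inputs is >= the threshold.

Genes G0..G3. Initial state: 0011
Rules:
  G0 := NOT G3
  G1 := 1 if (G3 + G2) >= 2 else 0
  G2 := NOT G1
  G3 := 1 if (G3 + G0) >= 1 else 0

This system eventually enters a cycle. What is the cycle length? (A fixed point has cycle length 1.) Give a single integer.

Answer: 4

Derivation:
Step 0: 0011
Step 1: G0=NOT G3=NOT 1=0 G1=(1+1>=2)=1 G2=NOT G1=NOT 0=1 G3=(1+0>=1)=1 -> 0111
Step 2: G0=NOT G3=NOT 1=0 G1=(1+1>=2)=1 G2=NOT G1=NOT 1=0 G3=(1+0>=1)=1 -> 0101
Step 3: G0=NOT G3=NOT 1=0 G1=(1+0>=2)=0 G2=NOT G1=NOT 1=0 G3=(1+0>=1)=1 -> 0001
Step 4: G0=NOT G3=NOT 1=0 G1=(1+0>=2)=0 G2=NOT G1=NOT 0=1 G3=(1+0>=1)=1 -> 0011
State from step 4 equals state from step 0 -> cycle length 4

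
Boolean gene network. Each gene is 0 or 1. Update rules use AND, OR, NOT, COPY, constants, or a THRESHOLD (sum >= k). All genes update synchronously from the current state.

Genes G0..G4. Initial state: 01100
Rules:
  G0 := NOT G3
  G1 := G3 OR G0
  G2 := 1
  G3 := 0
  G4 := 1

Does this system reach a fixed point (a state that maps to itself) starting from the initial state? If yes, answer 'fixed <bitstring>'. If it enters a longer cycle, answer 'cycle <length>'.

Answer: fixed 11101

Derivation:
Step 0: 01100
Step 1: G0=NOT G3=NOT 0=1 G1=G3|G0=0|0=0 G2=1(const) G3=0(const) G4=1(const) -> 10101
Step 2: G0=NOT G3=NOT 0=1 G1=G3|G0=0|1=1 G2=1(const) G3=0(const) G4=1(const) -> 11101
Step 3: G0=NOT G3=NOT 0=1 G1=G3|G0=0|1=1 G2=1(const) G3=0(const) G4=1(const) -> 11101
Fixed point reached at step 2: 11101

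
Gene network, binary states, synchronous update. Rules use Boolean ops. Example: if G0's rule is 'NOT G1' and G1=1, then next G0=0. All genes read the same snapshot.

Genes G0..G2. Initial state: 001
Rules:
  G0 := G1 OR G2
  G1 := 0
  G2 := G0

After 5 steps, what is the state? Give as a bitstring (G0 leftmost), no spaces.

Step 1: G0=G1|G2=0|1=1 G1=0(const) G2=G0=0 -> 100
Step 2: G0=G1|G2=0|0=0 G1=0(const) G2=G0=1 -> 001
Step 3: G0=G1|G2=0|1=1 G1=0(const) G2=G0=0 -> 100
Step 4: G0=G1|G2=0|0=0 G1=0(const) G2=G0=1 -> 001
Step 5: G0=G1|G2=0|1=1 G1=0(const) G2=G0=0 -> 100

100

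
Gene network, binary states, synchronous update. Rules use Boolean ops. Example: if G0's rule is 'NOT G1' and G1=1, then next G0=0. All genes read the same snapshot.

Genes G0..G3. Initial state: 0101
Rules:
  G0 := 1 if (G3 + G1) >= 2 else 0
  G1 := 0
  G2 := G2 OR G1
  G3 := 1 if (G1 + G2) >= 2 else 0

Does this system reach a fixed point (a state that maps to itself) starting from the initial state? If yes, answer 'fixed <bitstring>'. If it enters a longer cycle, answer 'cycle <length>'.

Step 0: 0101
Step 1: G0=(1+1>=2)=1 G1=0(const) G2=G2|G1=0|1=1 G3=(1+0>=2)=0 -> 1010
Step 2: G0=(0+0>=2)=0 G1=0(const) G2=G2|G1=1|0=1 G3=(0+1>=2)=0 -> 0010
Step 3: G0=(0+0>=2)=0 G1=0(const) G2=G2|G1=1|0=1 G3=(0+1>=2)=0 -> 0010
Fixed point reached at step 2: 0010

Answer: fixed 0010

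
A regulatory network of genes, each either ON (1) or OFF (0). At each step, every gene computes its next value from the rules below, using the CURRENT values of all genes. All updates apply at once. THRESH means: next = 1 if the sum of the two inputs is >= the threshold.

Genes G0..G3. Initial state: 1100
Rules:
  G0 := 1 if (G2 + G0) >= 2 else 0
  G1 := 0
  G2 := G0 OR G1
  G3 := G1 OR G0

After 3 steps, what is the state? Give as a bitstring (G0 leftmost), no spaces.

Step 1: G0=(0+1>=2)=0 G1=0(const) G2=G0|G1=1|1=1 G3=G1|G0=1|1=1 -> 0011
Step 2: G0=(1+0>=2)=0 G1=0(const) G2=G0|G1=0|0=0 G3=G1|G0=0|0=0 -> 0000
Step 3: G0=(0+0>=2)=0 G1=0(const) G2=G0|G1=0|0=0 G3=G1|G0=0|0=0 -> 0000

0000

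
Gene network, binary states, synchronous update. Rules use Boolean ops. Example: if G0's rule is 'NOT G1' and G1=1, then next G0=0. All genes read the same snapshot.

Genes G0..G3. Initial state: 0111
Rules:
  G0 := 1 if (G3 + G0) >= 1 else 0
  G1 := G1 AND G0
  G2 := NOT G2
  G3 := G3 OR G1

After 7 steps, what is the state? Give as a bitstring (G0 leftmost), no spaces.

Step 1: G0=(1+0>=1)=1 G1=G1&G0=1&0=0 G2=NOT G2=NOT 1=0 G3=G3|G1=1|1=1 -> 1001
Step 2: G0=(1+1>=1)=1 G1=G1&G0=0&1=0 G2=NOT G2=NOT 0=1 G3=G3|G1=1|0=1 -> 1011
Step 3: G0=(1+1>=1)=1 G1=G1&G0=0&1=0 G2=NOT G2=NOT 1=0 G3=G3|G1=1|0=1 -> 1001
Step 4: G0=(1+1>=1)=1 G1=G1&G0=0&1=0 G2=NOT G2=NOT 0=1 G3=G3|G1=1|0=1 -> 1011
Step 5: G0=(1+1>=1)=1 G1=G1&G0=0&1=0 G2=NOT G2=NOT 1=0 G3=G3|G1=1|0=1 -> 1001
Step 6: G0=(1+1>=1)=1 G1=G1&G0=0&1=0 G2=NOT G2=NOT 0=1 G3=G3|G1=1|0=1 -> 1011
Step 7: G0=(1+1>=1)=1 G1=G1&G0=0&1=0 G2=NOT G2=NOT 1=0 G3=G3|G1=1|0=1 -> 1001

1001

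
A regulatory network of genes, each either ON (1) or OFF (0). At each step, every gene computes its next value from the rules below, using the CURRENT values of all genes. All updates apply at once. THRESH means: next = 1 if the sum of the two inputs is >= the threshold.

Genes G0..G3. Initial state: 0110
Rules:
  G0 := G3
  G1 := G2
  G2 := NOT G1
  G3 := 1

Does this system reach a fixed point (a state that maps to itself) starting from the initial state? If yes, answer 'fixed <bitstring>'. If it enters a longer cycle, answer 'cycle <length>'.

Answer: cycle 4

Derivation:
Step 0: 0110
Step 1: G0=G3=0 G1=G2=1 G2=NOT G1=NOT 1=0 G3=1(const) -> 0101
Step 2: G0=G3=1 G1=G2=0 G2=NOT G1=NOT 1=0 G3=1(const) -> 1001
Step 3: G0=G3=1 G1=G2=0 G2=NOT G1=NOT 0=1 G3=1(const) -> 1011
Step 4: G0=G3=1 G1=G2=1 G2=NOT G1=NOT 0=1 G3=1(const) -> 1111
Step 5: G0=G3=1 G1=G2=1 G2=NOT G1=NOT 1=0 G3=1(const) -> 1101
Step 6: G0=G3=1 G1=G2=0 G2=NOT G1=NOT 1=0 G3=1(const) -> 1001
Cycle of length 4 starting at step 2 -> no fixed point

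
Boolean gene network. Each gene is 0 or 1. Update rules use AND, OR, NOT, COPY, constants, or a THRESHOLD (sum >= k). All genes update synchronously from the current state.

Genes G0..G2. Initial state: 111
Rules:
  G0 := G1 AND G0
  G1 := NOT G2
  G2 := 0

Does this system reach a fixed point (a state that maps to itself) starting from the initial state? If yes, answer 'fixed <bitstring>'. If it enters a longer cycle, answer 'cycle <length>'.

Answer: fixed 010

Derivation:
Step 0: 111
Step 1: G0=G1&G0=1&1=1 G1=NOT G2=NOT 1=0 G2=0(const) -> 100
Step 2: G0=G1&G0=0&1=0 G1=NOT G2=NOT 0=1 G2=0(const) -> 010
Step 3: G0=G1&G0=1&0=0 G1=NOT G2=NOT 0=1 G2=0(const) -> 010
Fixed point reached at step 2: 010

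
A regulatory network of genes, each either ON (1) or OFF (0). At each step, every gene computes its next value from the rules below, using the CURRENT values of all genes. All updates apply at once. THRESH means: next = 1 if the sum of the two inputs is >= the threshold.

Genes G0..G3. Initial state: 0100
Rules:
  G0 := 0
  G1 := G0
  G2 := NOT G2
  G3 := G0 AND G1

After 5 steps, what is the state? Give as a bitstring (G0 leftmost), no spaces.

Step 1: G0=0(const) G1=G0=0 G2=NOT G2=NOT 0=1 G3=G0&G1=0&1=0 -> 0010
Step 2: G0=0(const) G1=G0=0 G2=NOT G2=NOT 1=0 G3=G0&G1=0&0=0 -> 0000
Step 3: G0=0(const) G1=G0=0 G2=NOT G2=NOT 0=1 G3=G0&G1=0&0=0 -> 0010
Step 4: G0=0(const) G1=G0=0 G2=NOT G2=NOT 1=0 G3=G0&G1=0&0=0 -> 0000
Step 5: G0=0(const) G1=G0=0 G2=NOT G2=NOT 0=1 G3=G0&G1=0&0=0 -> 0010

0010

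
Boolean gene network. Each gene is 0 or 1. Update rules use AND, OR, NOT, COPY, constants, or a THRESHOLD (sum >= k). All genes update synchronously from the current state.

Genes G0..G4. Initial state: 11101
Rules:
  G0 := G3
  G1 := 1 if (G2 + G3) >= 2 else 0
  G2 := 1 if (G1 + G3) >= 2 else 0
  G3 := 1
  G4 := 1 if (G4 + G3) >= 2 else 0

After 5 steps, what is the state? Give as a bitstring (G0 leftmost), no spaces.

Step 1: G0=G3=0 G1=(1+0>=2)=0 G2=(1+0>=2)=0 G3=1(const) G4=(1+0>=2)=0 -> 00010
Step 2: G0=G3=1 G1=(0+1>=2)=0 G2=(0+1>=2)=0 G3=1(const) G4=(0+1>=2)=0 -> 10010
Step 3: G0=G3=1 G1=(0+1>=2)=0 G2=(0+1>=2)=0 G3=1(const) G4=(0+1>=2)=0 -> 10010
Step 4: G0=G3=1 G1=(0+1>=2)=0 G2=(0+1>=2)=0 G3=1(const) G4=(0+1>=2)=0 -> 10010
Step 5: G0=G3=1 G1=(0+1>=2)=0 G2=(0+1>=2)=0 G3=1(const) G4=(0+1>=2)=0 -> 10010

10010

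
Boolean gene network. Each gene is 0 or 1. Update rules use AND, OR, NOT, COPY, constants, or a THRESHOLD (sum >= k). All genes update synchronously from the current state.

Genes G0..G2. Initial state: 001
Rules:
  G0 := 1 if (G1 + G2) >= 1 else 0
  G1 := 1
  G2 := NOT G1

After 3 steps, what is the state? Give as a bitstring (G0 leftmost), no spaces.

Step 1: G0=(0+1>=1)=1 G1=1(const) G2=NOT G1=NOT 0=1 -> 111
Step 2: G0=(1+1>=1)=1 G1=1(const) G2=NOT G1=NOT 1=0 -> 110
Step 3: G0=(1+0>=1)=1 G1=1(const) G2=NOT G1=NOT 1=0 -> 110

110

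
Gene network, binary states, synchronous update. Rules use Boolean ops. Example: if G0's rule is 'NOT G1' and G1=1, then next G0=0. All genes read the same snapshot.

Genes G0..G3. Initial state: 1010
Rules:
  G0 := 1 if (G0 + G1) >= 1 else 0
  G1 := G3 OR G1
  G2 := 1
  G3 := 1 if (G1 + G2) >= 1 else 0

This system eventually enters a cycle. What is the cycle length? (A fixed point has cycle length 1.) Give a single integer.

Answer: 1

Derivation:
Step 0: 1010
Step 1: G0=(1+0>=1)=1 G1=G3|G1=0|0=0 G2=1(const) G3=(0+1>=1)=1 -> 1011
Step 2: G0=(1+0>=1)=1 G1=G3|G1=1|0=1 G2=1(const) G3=(0+1>=1)=1 -> 1111
Step 3: G0=(1+1>=1)=1 G1=G3|G1=1|1=1 G2=1(const) G3=(1+1>=1)=1 -> 1111
State from step 3 equals state from step 2 -> cycle length 1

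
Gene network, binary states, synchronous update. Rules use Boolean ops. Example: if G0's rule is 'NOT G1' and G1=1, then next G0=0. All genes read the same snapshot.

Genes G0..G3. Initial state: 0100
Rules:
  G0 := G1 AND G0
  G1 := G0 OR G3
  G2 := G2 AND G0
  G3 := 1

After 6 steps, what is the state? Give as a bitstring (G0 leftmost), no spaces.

Step 1: G0=G1&G0=1&0=0 G1=G0|G3=0|0=0 G2=G2&G0=0&0=0 G3=1(const) -> 0001
Step 2: G0=G1&G0=0&0=0 G1=G0|G3=0|1=1 G2=G2&G0=0&0=0 G3=1(const) -> 0101
Step 3: G0=G1&G0=1&0=0 G1=G0|G3=0|1=1 G2=G2&G0=0&0=0 G3=1(const) -> 0101
Step 4: G0=G1&G0=1&0=0 G1=G0|G3=0|1=1 G2=G2&G0=0&0=0 G3=1(const) -> 0101
Step 5: G0=G1&G0=1&0=0 G1=G0|G3=0|1=1 G2=G2&G0=0&0=0 G3=1(const) -> 0101
Step 6: G0=G1&G0=1&0=0 G1=G0|G3=0|1=1 G2=G2&G0=0&0=0 G3=1(const) -> 0101

0101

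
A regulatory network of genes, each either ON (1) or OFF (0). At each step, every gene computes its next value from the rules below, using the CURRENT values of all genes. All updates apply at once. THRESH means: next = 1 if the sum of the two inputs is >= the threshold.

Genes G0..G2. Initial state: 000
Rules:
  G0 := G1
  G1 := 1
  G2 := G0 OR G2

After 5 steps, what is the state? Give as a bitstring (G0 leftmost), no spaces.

Step 1: G0=G1=0 G1=1(const) G2=G0|G2=0|0=0 -> 010
Step 2: G0=G1=1 G1=1(const) G2=G0|G2=0|0=0 -> 110
Step 3: G0=G1=1 G1=1(const) G2=G0|G2=1|0=1 -> 111
Step 4: G0=G1=1 G1=1(const) G2=G0|G2=1|1=1 -> 111
Step 5: G0=G1=1 G1=1(const) G2=G0|G2=1|1=1 -> 111

111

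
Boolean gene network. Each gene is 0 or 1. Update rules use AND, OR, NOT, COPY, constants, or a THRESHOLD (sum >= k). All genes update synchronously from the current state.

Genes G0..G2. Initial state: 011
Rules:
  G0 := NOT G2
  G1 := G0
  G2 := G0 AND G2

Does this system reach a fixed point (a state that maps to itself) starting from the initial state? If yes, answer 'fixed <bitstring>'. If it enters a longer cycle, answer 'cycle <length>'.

Step 0: 011
Step 1: G0=NOT G2=NOT 1=0 G1=G0=0 G2=G0&G2=0&1=0 -> 000
Step 2: G0=NOT G2=NOT 0=1 G1=G0=0 G2=G0&G2=0&0=0 -> 100
Step 3: G0=NOT G2=NOT 0=1 G1=G0=1 G2=G0&G2=1&0=0 -> 110
Step 4: G0=NOT G2=NOT 0=1 G1=G0=1 G2=G0&G2=1&0=0 -> 110
Fixed point reached at step 3: 110

Answer: fixed 110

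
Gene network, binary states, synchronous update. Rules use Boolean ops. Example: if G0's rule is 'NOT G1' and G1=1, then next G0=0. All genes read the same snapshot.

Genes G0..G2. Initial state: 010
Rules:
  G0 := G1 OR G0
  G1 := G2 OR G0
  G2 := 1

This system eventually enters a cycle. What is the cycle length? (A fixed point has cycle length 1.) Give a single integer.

Step 0: 010
Step 1: G0=G1|G0=1|0=1 G1=G2|G0=0|0=0 G2=1(const) -> 101
Step 2: G0=G1|G0=0|1=1 G1=G2|G0=1|1=1 G2=1(const) -> 111
Step 3: G0=G1|G0=1|1=1 G1=G2|G0=1|1=1 G2=1(const) -> 111
State from step 3 equals state from step 2 -> cycle length 1

Answer: 1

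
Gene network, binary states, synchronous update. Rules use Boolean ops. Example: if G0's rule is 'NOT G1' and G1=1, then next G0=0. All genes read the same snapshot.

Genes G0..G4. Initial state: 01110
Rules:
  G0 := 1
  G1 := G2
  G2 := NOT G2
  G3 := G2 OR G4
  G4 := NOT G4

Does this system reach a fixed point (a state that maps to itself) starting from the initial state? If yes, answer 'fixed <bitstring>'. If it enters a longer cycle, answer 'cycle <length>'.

Step 0: 01110
Step 1: G0=1(const) G1=G2=1 G2=NOT G2=NOT 1=0 G3=G2|G4=1|0=1 G4=NOT G4=NOT 0=1 -> 11011
Step 2: G0=1(const) G1=G2=0 G2=NOT G2=NOT 0=1 G3=G2|G4=0|1=1 G4=NOT G4=NOT 1=0 -> 10110
Step 3: G0=1(const) G1=G2=1 G2=NOT G2=NOT 1=0 G3=G2|G4=1|0=1 G4=NOT G4=NOT 0=1 -> 11011
Cycle of length 2 starting at step 1 -> no fixed point

Answer: cycle 2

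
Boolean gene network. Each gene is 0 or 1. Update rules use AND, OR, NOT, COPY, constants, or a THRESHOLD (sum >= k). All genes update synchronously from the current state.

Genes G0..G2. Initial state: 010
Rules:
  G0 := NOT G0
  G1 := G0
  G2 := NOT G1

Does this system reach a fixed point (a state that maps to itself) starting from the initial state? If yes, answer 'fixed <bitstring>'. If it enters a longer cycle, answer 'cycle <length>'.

Step 0: 010
Step 1: G0=NOT G0=NOT 0=1 G1=G0=0 G2=NOT G1=NOT 1=0 -> 100
Step 2: G0=NOT G0=NOT 1=0 G1=G0=1 G2=NOT G1=NOT 0=1 -> 011
Step 3: G0=NOT G0=NOT 0=1 G1=G0=0 G2=NOT G1=NOT 1=0 -> 100
Cycle of length 2 starting at step 1 -> no fixed point

Answer: cycle 2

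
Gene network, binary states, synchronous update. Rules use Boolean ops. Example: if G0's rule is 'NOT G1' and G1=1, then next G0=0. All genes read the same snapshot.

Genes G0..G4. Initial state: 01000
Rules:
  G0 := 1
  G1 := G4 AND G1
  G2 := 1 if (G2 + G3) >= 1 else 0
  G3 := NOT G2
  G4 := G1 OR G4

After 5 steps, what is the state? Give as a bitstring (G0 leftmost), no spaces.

Step 1: G0=1(const) G1=G4&G1=0&1=0 G2=(0+0>=1)=0 G3=NOT G2=NOT 0=1 G4=G1|G4=1|0=1 -> 10011
Step 2: G0=1(const) G1=G4&G1=1&0=0 G2=(0+1>=1)=1 G3=NOT G2=NOT 0=1 G4=G1|G4=0|1=1 -> 10111
Step 3: G0=1(const) G1=G4&G1=1&0=0 G2=(1+1>=1)=1 G3=NOT G2=NOT 1=0 G4=G1|G4=0|1=1 -> 10101
Step 4: G0=1(const) G1=G4&G1=1&0=0 G2=(1+0>=1)=1 G3=NOT G2=NOT 1=0 G4=G1|G4=0|1=1 -> 10101
Step 5: G0=1(const) G1=G4&G1=1&0=0 G2=(1+0>=1)=1 G3=NOT G2=NOT 1=0 G4=G1|G4=0|1=1 -> 10101

10101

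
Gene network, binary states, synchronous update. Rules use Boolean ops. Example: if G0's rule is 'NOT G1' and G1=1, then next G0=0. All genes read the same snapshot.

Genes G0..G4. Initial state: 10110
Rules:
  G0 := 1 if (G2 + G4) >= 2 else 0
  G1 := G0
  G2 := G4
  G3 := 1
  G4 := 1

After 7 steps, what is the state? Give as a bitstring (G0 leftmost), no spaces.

Step 1: G0=(1+0>=2)=0 G1=G0=1 G2=G4=0 G3=1(const) G4=1(const) -> 01011
Step 2: G0=(0+1>=2)=0 G1=G0=0 G2=G4=1 G3=1(const) G4=1(const) -> 00111
Step 3: G0=(1+1>=2)=1 G1=G0=0 G2=G4=1 G3=1(const) G4=1(const) -> 10111
Step 4: G0=(1+1>=2)=1 G1=G0=1 G2=G4=1 G3=1(const) G4=1(const) -> 11111
Step 5: G0=(1+1>=2)=1 G1=G0=1 G2=G4=1 G3=1(const) G4=1(const) -> 11111
Step 6: G0=(1+1>=2)=1 G1=G0=1 G2=G4=1 G3=1(const) G4=1(const) -> 11111
Step 7: G0=(1+1>=2)=1 G1=G0=1 G2=G4=1 G3=1(const) G4=1(const) -> 11111

11111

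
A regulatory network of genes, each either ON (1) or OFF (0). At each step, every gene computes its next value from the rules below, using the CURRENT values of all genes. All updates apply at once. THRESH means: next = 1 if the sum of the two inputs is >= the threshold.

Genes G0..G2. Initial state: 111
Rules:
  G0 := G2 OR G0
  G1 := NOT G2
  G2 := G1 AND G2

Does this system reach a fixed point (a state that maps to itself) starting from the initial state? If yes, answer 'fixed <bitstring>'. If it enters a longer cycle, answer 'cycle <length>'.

Answer: fixed 110

Derivation:
Step 0: 111
Step 1: G0=G2|G0=1|1=1 G1=NOT G2=NOT 1=0 G2=G1&G2=1&1=1 -> 101
Step 2: G0=G2|G0=1|1=1 G1=NOT G2=NOT 1=0 G2=G1&G2=0&1=0 -> 100
Step 3: G0=G2|G0=0|1=1 G1=NOT G2=NOT 0=1 G2=G1&G2=0&0=0 -> 110
Step 4: G0=G2|G0=0|1=1 G1=NOT G2=NOT 0=1 G2=G1&G2=1&0=0 -> 110
Fixed point reached at step 3: 110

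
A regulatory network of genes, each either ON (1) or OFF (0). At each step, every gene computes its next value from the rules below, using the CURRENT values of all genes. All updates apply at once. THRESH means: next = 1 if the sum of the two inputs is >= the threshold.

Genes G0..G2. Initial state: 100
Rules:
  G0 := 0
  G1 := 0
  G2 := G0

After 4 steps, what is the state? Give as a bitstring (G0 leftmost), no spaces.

Step 1: G0=0(const) G1=0(const) G2=G0=1 -> 001
Step 2: G0=0(const) G1=0(const) G2=G0=0 -> 000
Step 3: G0=0(const) G1=0(const) G2=G0=0 -> 000
Step 4: G0=0(const) G1=0(const) G2=G0=0 -> 000

000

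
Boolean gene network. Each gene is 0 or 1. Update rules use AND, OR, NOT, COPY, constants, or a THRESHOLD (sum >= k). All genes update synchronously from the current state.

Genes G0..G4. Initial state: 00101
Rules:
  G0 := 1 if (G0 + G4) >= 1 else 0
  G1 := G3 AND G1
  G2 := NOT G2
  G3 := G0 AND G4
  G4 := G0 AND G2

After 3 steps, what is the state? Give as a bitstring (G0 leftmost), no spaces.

Step 1: G0=(0+1>=1)=1 G1=G3&G1=0&0=0 G2=NOT G2=NOT 1=0 G3=G0&G4=0&1=0 G4=G0&G2=0&1=0 -> 10000
Step 2: G0=(1+0>=1)=1 G1=G3&G1=0&0=0 G2=NOT G2=NOT 0=1 G3=G0&G4=1&0=0 G4=G0&G2=1&0=0 -> 10100
Step 3: G0=(1+0>=1)=1 G1=G3&G1=0&0=0 G2=NOT G2=NOT 1=0 G3=G0&G4=1&0=0 G4=G0&G2=1&1=1 -> 10001

10001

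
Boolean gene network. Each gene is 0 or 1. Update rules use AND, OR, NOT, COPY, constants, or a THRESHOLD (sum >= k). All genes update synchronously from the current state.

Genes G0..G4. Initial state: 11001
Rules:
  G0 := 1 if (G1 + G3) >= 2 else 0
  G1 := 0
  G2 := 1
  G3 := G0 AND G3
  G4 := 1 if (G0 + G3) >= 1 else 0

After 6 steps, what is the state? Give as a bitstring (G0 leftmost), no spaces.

Step 1: G0=(1+0>=2)=0 G1=0(const) G2=1(const) G3=G0&G3=1&0=0 G4=(1+0>=1)=1 -> 00101
Step 2: G0=(0+0>=2)=0 G1=0(const) G2=1(const) G3=G0&G3=0&0=0 G4=(0+0>=1)=0 -> 00100
Step 3: G0=(0+0>=2)=0 G1=0(const) G2=1(const) G3=G0&G3=0&0=0 G4=(0+0>=1)=0 -> 00100
Step 4: G0=(0+0>=2)=0 G1=0(const) G2=1(const) G3=G0&G3=0&0=0 G4=(0+0>=1)=0 -> 00100
Step 5: G0=(0+0>=2)=0 G1=0(const) G2=1(const) G3=G0&G3=0&0=0 G4=(0+0>=1)=0 -> 00100
Step 6: G0=(0+0>=2)=0 G1=0(const) G2=1(const) G3=G0&G3=0&0=0 G4=(0+0>=1)=0 -> 00100

00100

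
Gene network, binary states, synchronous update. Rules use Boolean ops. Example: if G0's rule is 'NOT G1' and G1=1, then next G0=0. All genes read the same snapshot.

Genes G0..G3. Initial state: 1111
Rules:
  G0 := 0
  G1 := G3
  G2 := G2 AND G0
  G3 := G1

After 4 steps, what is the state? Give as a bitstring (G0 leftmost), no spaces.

Step 1: G0=0(const) G1=G3=1 G2=G2&G0=1&1=1 G3=G1=1 -> 0111
Step 2: G0=0(const) G1=G3=1 G2=G2&G0=1&0=0 G3=G1=1 -> 0101
Step 3: G0=0(const) G1=G3=1 G2=G2&G0=0&0=0 G3=G1=1 -> 0101
Step 4: G0=0(const) G1=G3=1 G2=G2&G0=0&0=0 G3=G1=1 -> 0101

0101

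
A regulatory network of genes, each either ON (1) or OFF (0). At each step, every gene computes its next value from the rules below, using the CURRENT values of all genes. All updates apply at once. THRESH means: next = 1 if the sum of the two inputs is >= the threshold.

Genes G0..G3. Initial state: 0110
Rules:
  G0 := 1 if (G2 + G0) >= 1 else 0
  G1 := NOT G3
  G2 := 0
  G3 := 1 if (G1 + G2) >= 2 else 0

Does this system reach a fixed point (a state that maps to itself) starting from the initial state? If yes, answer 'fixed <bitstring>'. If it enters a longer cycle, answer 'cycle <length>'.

Answer: fixed 1100

Derivation:
Step 0: 0110
Step 1: G0=(1+0>=1)=1 G1=NOT G3=NOT 0=1 G2=0(const) G3=(1+1>=2)=1 -> 1101
Step 2: G0=(0+1>=1)=1 G1=NOT G3=NOT 1=0 G2=0(const) G3=(1+0>=2)=0 -> 1000
Step 3: G0=(0+1>=1)=1 G1=NOT G3=NOT 0=1 G2=0(const) G3=(0+0>=2)=0 -> 1100
Step 4: G0=(0+1>=1)=1 G1=NOT G3=NOT 0=1 G2=0(const) G3=(1+0>=2)=0 -> 1100
Fixed point reached at step 3: 1100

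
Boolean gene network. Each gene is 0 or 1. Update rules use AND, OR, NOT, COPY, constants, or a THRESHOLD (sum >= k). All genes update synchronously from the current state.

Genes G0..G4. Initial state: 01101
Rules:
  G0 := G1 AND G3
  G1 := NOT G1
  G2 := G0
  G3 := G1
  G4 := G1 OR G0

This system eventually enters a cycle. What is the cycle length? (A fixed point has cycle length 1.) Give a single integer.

Answer: 2

Derivation:
Step 0: 01101
Step 1: G0=G1&G3=1&0=0 G1=NOT G1=NOT 1=0 G2=G0=0 G3=G1=1 G4=G1|G0=1|0=1 -> 00011
Step 2: G0=G1&G3=0&1=0 G1=NOT G1=NOT 0=1 G2=G0=0 G3=G1=0 G4=G1|G0=0|0=0 -> 01000
Step 3: G0=G1&G3=1&0=0 G1=NOT G1=NOT 1=0 G2=G0=0 G3=G1=1 G4=G1|G0=1|0=1 -> 00011
State from step 3 equals state from step 1 -> cycle length 2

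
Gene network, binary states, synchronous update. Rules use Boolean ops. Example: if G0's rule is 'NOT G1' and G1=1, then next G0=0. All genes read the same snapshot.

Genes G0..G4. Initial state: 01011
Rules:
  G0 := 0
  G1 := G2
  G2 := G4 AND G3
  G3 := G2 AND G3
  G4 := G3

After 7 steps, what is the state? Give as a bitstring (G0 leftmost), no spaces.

Step 1: G0=0(const) G1=G2=0 G2=G4&G3=1&1=1 G3=G2&G3=0&1=0 G4=G3=1 -> 00101
Step 2: G0=0(const) G1=G2=1 G2=G4&G3=1&0=0 G3=G2&G3=1&0=0 G4=G3=0 -> 01000
Step 3: G0=0(const) G1=G2=0 G2=G4&G3=0&0=0 G3=G2&G3=0&0=0 G4=G3=0 -> 00000
Step 4: G0=0(const) G1=G2=0 G2=G4&G3=0&0=0 G3=G2&G3=0&0=0 G4=G3=0 -> 00000
Step 5: G0=0(const) G1=G2=0 G2=G4&G3=0&0=0 G3=G2&G3=0&0=0 G4=G3=0 -> 00000
Step 6: G0=0(const) G1=G2=0 G2=G4&G3=0&0=0 G3=G2&G3=0&0=0 G4=G3=0 -> 00000
Step 7: G0=0(const) G1=G2=0 G2=G4&G3=0&0=0 G3=G2&G3=0&0=0 G4=G3=0 -> 00000

00000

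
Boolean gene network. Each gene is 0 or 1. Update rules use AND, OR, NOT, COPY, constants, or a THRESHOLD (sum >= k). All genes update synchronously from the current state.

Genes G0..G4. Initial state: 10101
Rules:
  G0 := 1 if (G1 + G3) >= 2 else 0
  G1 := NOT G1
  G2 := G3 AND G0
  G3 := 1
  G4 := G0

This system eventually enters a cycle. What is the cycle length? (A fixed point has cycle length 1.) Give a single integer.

Answer: 2

Derivation:
Step 0: 10101
Step 1: G0=(0+0>=2)=0 G1=NOT G1=NOT 0=1 G2=G3&G0=0&1=0 G3=1(const) G4=G0=1 -> 01011
Step 2: G0=(1+1>=2)=1 G1=NOT G1=NOT 1=0 G2=G3&G0=1&0=0 G3=1(const) G4=G0=0 -> 10010
Step 3: G0=(0+1>=2)=0 G1=NOT G1=NOT 0=1 G2=G3&G0=1&1=1 G3=1(const) G4=G0=1 -> 01111
Step 4: G0=(1+1>=2)=1 G1=NOT G1=NOT 1=0 G2=G3&G0=1&0=0 G3=1(const) G4=G0=0 -> 10010
State from step 4 equals state from step 2 -> cycle length 2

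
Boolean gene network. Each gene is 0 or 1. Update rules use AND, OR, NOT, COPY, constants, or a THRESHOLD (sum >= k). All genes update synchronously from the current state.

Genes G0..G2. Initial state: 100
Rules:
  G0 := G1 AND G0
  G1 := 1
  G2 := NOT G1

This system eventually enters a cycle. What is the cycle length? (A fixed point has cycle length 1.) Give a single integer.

Step 0: 100
Step 1: G0=G1&G0=0&1=0 G1=1(const) G2=NOT G1=NOT 0=1 -> 011
Step 2: G0=G1&G0=1&0=0 G1=1(const) G2=NOT G1=NOT 1=0 -> 010
Step 3: G0=G1&G0=1&0=0 G1=1(const) G2=NOT G1=NOT 1=0 -> 010
State from step 3 equals state from step 2 -> cycle length 1

Answer: 1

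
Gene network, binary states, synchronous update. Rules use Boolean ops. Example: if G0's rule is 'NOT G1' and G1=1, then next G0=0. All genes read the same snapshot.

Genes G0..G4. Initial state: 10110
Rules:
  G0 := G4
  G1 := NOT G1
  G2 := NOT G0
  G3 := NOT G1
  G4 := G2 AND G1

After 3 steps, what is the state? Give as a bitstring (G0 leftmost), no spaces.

Step 1: G0=G4=0 G1=NOT G1=NOT 0=1 G2=NOT G0=NOT 1=0 G3=NOT G1=NOT 0=1 G4=G2&G1=1&0=0 -> 01010
Step 2: G0=G4=0 G1=NOT G1=NOT 1=0 G2=NOT G0=NOT 0=1 G3=NOT G1=NOT 1=0 G4=G2&G1=0&1=0 -> 00100
Step 3: G0=G4=0 G1=NOT G1=NOT 0=1 G2=NOT G0=NOT 0=1 G3=NOT G1=NOT 0=1 G4=G2&G1=1&0=0 -> 01110

01110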